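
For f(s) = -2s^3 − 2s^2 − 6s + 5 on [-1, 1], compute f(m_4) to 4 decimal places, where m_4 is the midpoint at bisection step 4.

m = 0, f(m) = 5 (+); new bracket [0, 1]
m = 0.5, f(m) = 1.25 (+); new bracket [0.5, 1]
m = 0.75, f(m) = -1.46875 (−); new bracket [0.5, 0.75]
m = 0.625, f(m) = -0.0195 (−); new bracket [0.5, 0.625]

-0.0195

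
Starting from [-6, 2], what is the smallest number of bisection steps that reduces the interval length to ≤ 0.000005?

Width after n steps is 8/2^n. Need 2^n ≥ 8/0.000005 = 1600000.
2^20 = 1048576 < 1600000 ≤ 2^21 = 2097152, so n = 21.

21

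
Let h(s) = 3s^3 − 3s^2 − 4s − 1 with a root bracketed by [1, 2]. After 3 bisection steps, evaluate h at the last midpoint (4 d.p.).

0.7285

midpoint 1.5: h = -3.625 < 0 → [1.5, 2]
midpoint 1.75: h = -1.109375 < 0 → [1.75, 2]
midpoint 1.875: h = 0.728516 > 0 → [1.75, 1.875]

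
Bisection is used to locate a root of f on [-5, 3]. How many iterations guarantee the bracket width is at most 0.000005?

21

Width after n steps is 8/2^n. Need 2^n ≥ 8/0.000005 = 1600000.
2^20 = 1048576 < 1600000 ≤ 2^21 = 2097152, so n = 21.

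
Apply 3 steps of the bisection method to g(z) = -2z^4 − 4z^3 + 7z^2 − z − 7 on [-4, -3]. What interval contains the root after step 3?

midpoint -3.5: g = -46.375 < 0 → [-3.5, -3]
midpoint -3.25: g = -15.632812 < 0 → [-3.25, -3]
midpoint -3.125: g = -4.180176 < 0 → [-3.125, -3]

[-3.125, -3]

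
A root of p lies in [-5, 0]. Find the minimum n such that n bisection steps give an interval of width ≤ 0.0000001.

Width after n steps is 5/2^n. Need 2^n ≥ 5/0.0000001 = 50000000.
2^25 = 33554432 < 50000000 ≤ 2^26 = 67108864, so n = 26.

26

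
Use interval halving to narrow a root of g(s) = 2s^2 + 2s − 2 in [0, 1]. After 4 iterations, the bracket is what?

[0.5625, 0.625]

s = 0.5 gives g = -0.5, negative; keep [0.5, 1]
s = 0.75 gives g = 0.625, positive; keep [0.5, 0.75]
s = 0.625 gives g = 0.03125, positive; keep [0.5, 0.625]
s = 0.5625 gives g = -0.2422, negative; keep [0.5625, 0.625]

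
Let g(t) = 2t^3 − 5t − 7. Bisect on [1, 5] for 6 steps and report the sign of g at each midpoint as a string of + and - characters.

+-++++

m = 3, g(m) = 32 (+); new bracket [1, 3]
m = 2, g(m) = -1 (−); new bracket [2, 3]
m = 2.5, g(m) = 11.75 (+); new bracket [2, 2.5]
m = 2.25, g(m) = 4.5312 (+); new bracket [2, 2.25]
m = 2.125, g(m) = 1.5664 (+); new bracket [2, 2.125]
m = 2.0625, g(m) = 0.2349 (+); new bracket [2, 2.0625]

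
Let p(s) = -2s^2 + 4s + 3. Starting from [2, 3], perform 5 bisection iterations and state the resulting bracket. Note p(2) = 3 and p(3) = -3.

midpoint 2.5: p = 0.5 > 0 → [2.5, 3]
midpoint 2.75: p = -1.125 < 0 → [2.5, 2.75]
midpoint 2.625: p = -0.28125 < 0 → [2.5, 2.625]
midpoint 2.5625: p = 0.1172 > 0 → [2.5625, 2.625]
midpoint 2.59375: p = -0.0801 < 0 → [2.5625, 2.59375]

[2.5625, 2.59375]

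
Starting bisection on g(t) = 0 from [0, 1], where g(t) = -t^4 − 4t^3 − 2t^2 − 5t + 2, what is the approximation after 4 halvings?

m = 0.5, g(m) = -1.5625 (−); new bracket [0, 0.5]
m = 0.25, g(m) = 0.558594 (+); new bracket [0.25, 0.5]
m = 0.375, g(m) = -0.386963 (−); new bracket [0.25, 0.375]
m = 0.3125, g(m) = 0.1106 (+); new bracket [0.3125, 0.375]

0.3125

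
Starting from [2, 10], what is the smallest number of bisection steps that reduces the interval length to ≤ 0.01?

Width after n steps is 8/2^n. Need 2^n ≥ 8/0.01 = 800.
2^9 = 512 < 800 ≤ 2^10 = 1024, so n = 10.

10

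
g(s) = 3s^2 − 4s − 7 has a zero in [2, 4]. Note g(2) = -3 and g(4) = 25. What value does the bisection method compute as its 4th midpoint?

midpoint 3: g = 8 > 0 → [2, 3]
midpoint 2.5: g = 1.75 > 0 → [2, 2.5]
midpoint 2.25: g = -0.8125 < 0 → [2.25, 2.5]
midpoint 2.375: g = 0.4219 > 0 → [2.25, 2.375]

2.375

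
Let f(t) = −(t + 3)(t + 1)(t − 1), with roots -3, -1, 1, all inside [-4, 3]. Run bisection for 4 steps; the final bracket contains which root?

t = -0.5 gives f = 1.875, positive; keep [-0.5, 3]
t = 1.25 gives f = -2.390625, negative; keep [-0.5, 1.25]
t = 0.375 gives f = 2.900391, positive; keep [0.375, 1.25]
t = 0.8125 gives f = 1.2957, positive; keep [0.8125, 1.25]

1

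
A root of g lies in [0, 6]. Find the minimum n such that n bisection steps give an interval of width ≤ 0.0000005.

Width after n steps is 6/2^n. Need 2^n ≥ 6/0.0000005 = 12000000.
2^23 = 8388608 < 12000000 ≤ 2^24 = 16777216, so n = 24.

24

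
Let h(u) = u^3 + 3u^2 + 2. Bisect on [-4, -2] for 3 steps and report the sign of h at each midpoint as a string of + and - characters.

u = -3 gives h = 2, positive; keep [-4, -3]
u = -3.5 gives h = -4.125, negative; keep [-3.5, -3]
u = -3.25 gives h = -0.640625, negative; keep [-3.25, -3]

+--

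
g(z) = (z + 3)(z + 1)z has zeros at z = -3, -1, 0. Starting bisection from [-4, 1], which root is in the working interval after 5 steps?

-3

g(-1.5) = 1.125 > 0, so the root lies in [-4, -1.5]
g(-2.75) = 1.203125 > 0, so the root lies in [-4, -2.75]
g(-3.375) = -3.005859 < 0, so the root lies in [-3.375, -2.75]
g(-3.0625) = -0.3948 < 0, so the root lies in [-3.0625, -2.75]
g(-2.90625) = 0.5194 > 0, so the root lies in [-3.0625, -2.90625]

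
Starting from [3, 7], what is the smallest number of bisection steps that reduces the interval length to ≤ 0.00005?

17

Width after n steps is 4/2^n. Need 2^n ≥ 4/0.00005 = 80000.
2^16 = 65536 < 80000 ≤ 2^17 = 131072, so n = 17.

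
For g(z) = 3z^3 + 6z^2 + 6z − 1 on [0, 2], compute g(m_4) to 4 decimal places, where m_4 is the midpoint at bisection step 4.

-0.1504

m = 1, g(m) = 14 (+); new bracket [0, 1]
m = 0.5, g(m) = 3.875 (+); new bracket [0, 0.5]
m = 0.25, g(m) = 0.921875 (+); new bracket [0, 0.25]
m = 0.125, g(m) = -0.1504 (−); new bracket [0.125, 0.25]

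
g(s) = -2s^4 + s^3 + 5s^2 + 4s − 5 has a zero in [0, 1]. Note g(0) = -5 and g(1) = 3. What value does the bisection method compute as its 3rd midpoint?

0.625

midpoint 0.5: g = -1.75 < 0 → [0.5, 1]
midpoint 0.75: g = 0.601562 > 0 → [0.5, 0.75]
midpoint 0.625: g = -0.60791 < 0 → [0.625, 0.75]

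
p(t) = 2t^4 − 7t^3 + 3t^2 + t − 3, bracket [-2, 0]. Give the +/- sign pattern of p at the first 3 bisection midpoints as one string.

+-+

m = -1, p(m) = 8 (+); new bracket [-1, 0]
m = -0.5, p(m) = -1.75 (−); new bracket [-1, -0.5]
m = -0.75, p(m) = 1.523438 (+); new bracket [-0.75, -0.5]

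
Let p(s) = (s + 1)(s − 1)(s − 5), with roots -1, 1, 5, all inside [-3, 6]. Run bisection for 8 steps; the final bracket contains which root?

p(1.5) = -4.375 < 0, so the root lies in [1.5, 6]
p(3.75) = -16.328125 < 0, so the root lies in [3.75, 6]
p(4.875) = -2.845703 < 0, so the root lies in [4.875, 6]
p(5.4375) = 12.4978 > 0, so the root lies in [4.875, 5.4375]
p(5.15625) = 3.998 > 0, so the root lies in [4.875, 5.15625]
p(5.015625) = 0.3774 > 0, so the root lies in [4.875, 5.015625]
p(4.9453125) = -1.2828 < 0, so the root lies in [4.9453125, 5.015625]
p(4.98046875) = -0.4649 < 0, so the root lies in [4.98046875, 5.015625]

5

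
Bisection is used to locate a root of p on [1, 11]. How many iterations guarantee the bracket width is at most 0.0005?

Width after n steps is 10/2^n. Need 2^n ≥ 10/0.0005 = 20000.
2^14 = 16384 < 20000 ≤ 2^15 = 32768, so n = 15.

15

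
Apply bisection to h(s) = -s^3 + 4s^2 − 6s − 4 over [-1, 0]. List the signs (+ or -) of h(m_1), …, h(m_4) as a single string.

h(-0.5) = 0.125 > 0, so the root lies in [-0.5, 0]
h(-0.25) = -2.234375 < 0, so the root lies in [-0.5, -0.25]
h(-0.375) = -1.134766 < 0, so the root lies in [-0.5, -0.375]
h(-0.4375) = -0.5256 < 0, so the root lies in [-0.5, -0.4375]

+---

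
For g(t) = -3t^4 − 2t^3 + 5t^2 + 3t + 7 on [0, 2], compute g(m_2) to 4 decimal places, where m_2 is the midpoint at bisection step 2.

0.8125

g(1) = 10 > 0, so the root lies in [1, 2]
g(1.5) = 0.8125 > 0, so the root lies in [1.5, 2]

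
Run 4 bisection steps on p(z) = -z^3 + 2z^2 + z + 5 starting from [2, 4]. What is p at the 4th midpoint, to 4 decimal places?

0.6426

m = 3, p(m) = -1 (−); new bracket [2, 3]
m = 2.5, p(m) = 4.375 (+); new bracket [2.5, 3]
m = 2.75, p(m) = 2.078125 (+); new bracket [2.75, 3]
m = 2.875, p(m) = 0.6426 (+); new bracket [2.875, 3]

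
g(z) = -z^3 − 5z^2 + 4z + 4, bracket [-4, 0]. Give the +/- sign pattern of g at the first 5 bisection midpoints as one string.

--+--

g(-2) = -16 < 0, so the root lies in [-2, 0]
g(-1) = -4 < 0, so the root lies in [-1, 0]
g(-0.5) = 0.875 > 0, so the root lies in [-1, -0.5]
g(-0.75) = -1.3906 < 0, so the root lies in [-0.75, -0.5]
g(-0.625) = -0.209 < 0, so the root lies in [-0.625, -0.5]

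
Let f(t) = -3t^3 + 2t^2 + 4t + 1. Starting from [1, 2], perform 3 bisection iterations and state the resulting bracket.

[1.5, 1.625]

midpoint 1.5: f = 1.375 > 0 → [1.5, 2]
midpoint 1.75: f = -1.953125 < 0 → [1.5, 1.75]
midpoint 1.625: f = -0.091797 < 0 → [1.5, 1.625]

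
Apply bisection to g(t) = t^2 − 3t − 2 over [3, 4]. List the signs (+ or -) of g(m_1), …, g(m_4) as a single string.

t = 3.5 gives g = -0.25, negative; keep [3.5, 4]
t = 3.75 gives g = 0.8125, positive; keep [3.5, 3.75]
t = 3.625 gives g = 0.265625, positive; keep [3.5, 3.625]
t = 3.5625 gives g = 0.0039, positive; keep [3.5, 3.5625]

-+++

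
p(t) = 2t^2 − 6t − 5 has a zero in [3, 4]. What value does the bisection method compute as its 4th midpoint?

t = 3.5 gives p = -1.5, negative; keep [3.5, 4]
t = 3.75 gives p = 0.625, positive; keep [3.5, 3.75]
t = 3.625 gives p = -0.46875, negative; keep [3.625, 3.75]
t = 3.6875 gives p = 0.0703, positive; keep [3.625, 3.6875]

3.6875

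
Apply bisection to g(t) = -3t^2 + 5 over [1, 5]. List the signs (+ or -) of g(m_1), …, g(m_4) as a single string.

---+

m = 3, g(m) = -22 (−); new bracket [1, 3]
m = 2, g(m) = -7 (−); new bracket [1, 2]
m = 1.5, g(m) = -1.75 (−); new bracket [1, 1.5]
m = 1.25, g(m) = 0.3125 (+); new bracket [1.25, 1.5]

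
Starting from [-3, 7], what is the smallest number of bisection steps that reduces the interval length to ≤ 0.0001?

17

Width after n steps is 10/2^n. Need 2^n ≥ 10/0.0001 = 100000.
2^16 = 65536 < 100000 ≤ 2^17 = 131072, so n = 17.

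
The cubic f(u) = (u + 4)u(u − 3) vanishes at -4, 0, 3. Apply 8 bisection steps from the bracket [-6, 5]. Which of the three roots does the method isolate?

f(-0.5) = 6.125 > 0, so the root lies in [-6, -0.5]
f(-3.25) = 15.234375 > 0, so the root lies in [-6, -3.25]
f(-4.625) = -22.041016 < 0, so the root lies in [-4.625, -3.25]
f(-3.9375) = 1.7073 > 0, so the root lies in [-4.625, -3.9375]
f(-4.28125) = -8.7674 < 0, so the root lies in [-4.28125, -3.9375]
f(-4.109375) = -3.1954 < 0, so the root lies in [-4.109375, -3.9375]
f(-4.0234375) = -0.6623 < 0, so the root lies in [-4.0234375, -3.9375]
f(-3.98046875) = 0.5427 > 0, so the root lies in [-4.0234375, -3.98046875]

-4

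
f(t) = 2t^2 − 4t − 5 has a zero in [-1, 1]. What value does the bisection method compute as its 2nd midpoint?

f(0) = -5 < 0, so the root lies in [-1, 0]
f(-0.5) = -2.5 < 0, so the root lies in [-1, -0.5]

-0.5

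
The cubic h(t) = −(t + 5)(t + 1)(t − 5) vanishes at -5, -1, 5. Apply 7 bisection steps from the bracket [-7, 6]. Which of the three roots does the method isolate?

5

m = -0.5, h(m) = 12.375 (+); new bracket [-0.5, 6]
m = 2.75, h(m) = 65.390625 (+); new bracket [2.75, 6]
m = 4.375, h(m) = 31.494141 (+); new bracket [4.375, 6]
m = 5.1875, h(m) = -11.8191 (−); new bracket [4.375, 5.1875]
m = 4.78125, h(m) = 12.3698 (+); new bracket [4.78125, 5.1875]
m = 4.984375, h(m) = 0.9336 (+); new bracket [4.984375, 5.1875]
m = 5.0859375, h(m) = -5.275 (−); new bracket [4.984375, 5.0859375]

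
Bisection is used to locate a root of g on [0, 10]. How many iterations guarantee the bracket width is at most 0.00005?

18

Width after n steps is 10/2^n. Need 2^n ≥ 10/0.00005 = 200000.
2^17 = 131072 < 200000 ≤ 2^18 = 262144, so n = 18.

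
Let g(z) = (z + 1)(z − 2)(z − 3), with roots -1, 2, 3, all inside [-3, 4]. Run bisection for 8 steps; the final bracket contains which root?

-1

m = 0.5, g(m) = 5.625 (+); new bracket [-3, 0.5]
m = -1.25, g(m) = -3.453125 (−); new bracket [-1.25, 0.5]
m = -0.375, g(m) = 5.009766 (+); new bracket [-1.25, -0.375]
m = -0.8125, g(m) = 2.0105 (+); new bracket [-1.25, -0.8125]
m = -1.03125, g(m) = -0.3819 (−); new bracket [-1.03125, -0.8125]
m = -0.921875, g(m) = 0.8953 (+); new bracket [-1.03125, -0.921875]
m = -0.9765625, g(m) = 0.2774 (+); new bracket [-1.03125, -0.9765625]
m = -1.00390625, g(m) = -0.047 (−); new bracket [-1.00390625, -0.9765625]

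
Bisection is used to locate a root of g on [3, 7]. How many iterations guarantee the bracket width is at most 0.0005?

13

Width after n steps is 4/2^n. Need 2^n ≥ 4/0.0005 = 8000.
2^12 = 4096 < 8000 ≤ 2^13 = 8192, so n = 13.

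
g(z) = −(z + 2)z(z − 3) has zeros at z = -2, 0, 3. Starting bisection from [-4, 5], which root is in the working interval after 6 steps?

3

z = 0.5 gives g = 3.125, positive; keep [0.5, 5]
z = 2.75 gives g = 3.265625, positive; keep [2.75, 5]
z = 3.875 gives g = -19.919922, negative; keep [2.75, 3.875]
z = 3.3125 gives g = -5.4993, negative; keep [2.75, 3.3125]
z = 3.03125 gives g = -0.4766, negative; keep [2.75, 3.03125]
z = 2.890625 gives g = 1.5462, positive; keep [2.890625, 3.03125]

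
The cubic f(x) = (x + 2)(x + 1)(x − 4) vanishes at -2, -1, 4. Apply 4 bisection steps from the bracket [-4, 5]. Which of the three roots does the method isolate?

m = 0.5, f(m) = -13.125 (−); new bracket [0.5, 5]
m = 2.75, f(m) = -22.265625 (−); new bracket [2.75, 5]
m = 3.875, f(m) = -3.580078 (−); new bracket [3.875, 5]
m = 4.4375, f(m) = 15.3142 (+); new bracket [3.875, 4.4375]

4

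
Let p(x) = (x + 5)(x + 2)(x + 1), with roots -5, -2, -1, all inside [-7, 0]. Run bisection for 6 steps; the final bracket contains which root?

-5

m = -3.5, p(m) = 5.625 (+); new bracket [-7, -3.5]
m = -5.25, p(m) = -3.453125 (−); new bracket [-5.25, -3.5]
m = -4.375, p(m) = 5.009766 (+); new bracket [-5.25, -4.375]
m = -4.8125, p(m) = 2.0105 (+); new bracket [-5.25, -4.8125]
m = -5.03125, p(m) = -0.3819 (−); new bracket [-5.03125, -4.8125]
m = -4.921875, p(m) = 0.8953 (+); new bracket [-5.03125, -4.921875]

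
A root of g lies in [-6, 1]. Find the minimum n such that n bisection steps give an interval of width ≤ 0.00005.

18

Width after n steps is 7/2^n. Need 2^n ≥ 7/0.00005 = 140000.
2^17 = 131072 < 140000 ≤ 2^18 = 262144, so n = 18.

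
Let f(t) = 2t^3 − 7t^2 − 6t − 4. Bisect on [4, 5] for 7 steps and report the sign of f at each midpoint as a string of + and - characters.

+-++---

m = 4.5, f(m) = 9.5 (+); new bracket [4, 4.5]
m = 4.25, f(m) = -2.40625 (−); new bracket [4.25, 4.5]
m = 4.375, f(m) = 3.246094 (+); new bracket [4.25, 4.375]
m = 4.3125, f(m) = 0.3462 (+); new bracket [4.25, 4.3125]
m = 4.28125, f(m) = -1.0483 (−); new bracket [4.28125, 4.3125]
m = 4.296875, f(m) = -0.3556 (−); new bracket [4.296875, 4.3125]
m = 4.3046875, f(m) = -0.0059 (−); new bracket [4.3046875, 4.3125]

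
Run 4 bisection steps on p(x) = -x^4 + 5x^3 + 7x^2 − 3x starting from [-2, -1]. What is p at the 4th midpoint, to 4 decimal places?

-0.3450

m = -1.5, p(m) = -1.6875 (−); new bracket [-1.5, -1]
m = -1.25, p(m) = 2.480469 (+); new bracket [-1.5, -1.25]
m = -1.375, p(m) = 0.786865 (+); new bracket [-1.5, -1.375]
m = -1.4375, p(m) = -0.345 (−); new bracket [-1.4375, -1.375]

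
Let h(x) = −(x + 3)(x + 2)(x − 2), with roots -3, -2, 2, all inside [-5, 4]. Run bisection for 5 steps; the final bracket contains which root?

m = -0.5, h(m) = 9.375 (+); new bracket [-0.5, 4]
m = 1.75, h(m) = 4.453125 (+); new bracket [1.75, 4]
m = 2.875, h(m) = -25.060547 (−); new bracket [1.75, 2.875]
m = 2.3125, h(m) = -7.1594 (−); new bracket [1.75, 2.3125]
m = 2.03125, h(m) = -0.6338 (−); new bracket [1.75, 2.03125]

2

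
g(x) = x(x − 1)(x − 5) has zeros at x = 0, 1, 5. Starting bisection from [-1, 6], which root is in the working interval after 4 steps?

x = 2.5 gives g = -9.375, negative; keep [2.5, 6]
x = 4.25 gives g = -10.359375, negative; keep [4.25, 6]
x = 5.125 gives g = 2.642578, positive; keep [4.25, 5.125]
x = 4.6875 gives g = -5.4016, negative; keep [4.6875, 5.125]

5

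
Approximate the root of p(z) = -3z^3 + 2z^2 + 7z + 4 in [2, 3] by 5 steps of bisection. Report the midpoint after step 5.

midpoint 2.5: p = -12.875 < 0 → [2, 2.5]
midpoint 2.25: p = -4.296875 < 0 → [2, 2.25]
midpoint 2.125: p = -0.880859 < 0 → [2, 2.125]
midpoint 2.0625: p = 0.6243 > 0 → [2.0625, 2.125]
midpoint 2.09375: p = -0.1118 < 0 → [2.0625, 2.09375]

2.09375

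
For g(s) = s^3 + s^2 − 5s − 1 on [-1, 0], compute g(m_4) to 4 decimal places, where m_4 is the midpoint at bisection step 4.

g(-0.5) = 1.625 > 0, so the root lies in [-0.5, 0]
g(-0.25) = 0.296875 > 0, so the root lies in [-0.25, 0]
g(-0.125) = -0.361328 < 0, so the root lies in [-0.25, -0.125]
g(-0.1875) = -0.0339 < 0, so the root lies in [-0.25, -0.1875]

-0.0339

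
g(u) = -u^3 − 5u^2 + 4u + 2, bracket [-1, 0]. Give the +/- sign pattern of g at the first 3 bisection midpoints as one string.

-+-

midpoint -0.5: g = -1.125 < 0 → [-0.5, 0]
midpoint -0.25: g = 0.703125 > 0 → [-0.5, -0.25]
midpoint -0.375: g = -0.150391 < 0 → [-0.375, -0.25]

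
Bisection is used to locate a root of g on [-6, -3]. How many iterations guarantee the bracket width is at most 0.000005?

20

Width after n steps is 3/2^n. Need 2^n ≥ 3/0.000005 = 600000.
2^19 = 524288 < 600000 ≤ 2^20 = 1048576, so n = 20.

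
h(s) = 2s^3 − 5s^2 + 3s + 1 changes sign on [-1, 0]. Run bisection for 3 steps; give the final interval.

[-0.25, -0.125]

s = -0.5 gives h = -2, negative; keep [-0.5, 0]
s = -0.25 gives h = -0.09375, negative; keep [-0.25, 0]
s = -0.125 gives h = 0.542969, positive; keep [-0.25, -0.125]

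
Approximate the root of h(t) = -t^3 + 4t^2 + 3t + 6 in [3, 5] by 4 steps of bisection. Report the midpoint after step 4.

4.875

h(4) = 18 > 0, so the root lies in [4, 5]
h(4.5) = 9.375 > 0, so the root lies in [4.5, 5]
h(4.75) = 3.328125 > 0, so the root lies in [4.75, 5]
h(4.875) = -0.1699 < 0, so the root lies in [4.75, 4.875]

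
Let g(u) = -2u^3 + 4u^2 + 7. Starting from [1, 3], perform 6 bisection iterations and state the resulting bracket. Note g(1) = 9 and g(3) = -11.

g(2) = 7 > 0, so the root lies in [2, 3]
g(2.5) = 0.75 > 0, so the root lies in [2.5, 3]
g(2.75) = -4.34375 < 0, so the root lies in [2.5, 2.75]
g(2.625) = -1.6133 < 0, so the root lies in [2.5, 2.625]
g(2.5625) = -0.3872 < 0, so the root lies in [2.5, 2.5625]
g(2.53125) = 0.1923 > 0, so the root lies in [2.53125, 2.5625]

[2.53125, 2.5625]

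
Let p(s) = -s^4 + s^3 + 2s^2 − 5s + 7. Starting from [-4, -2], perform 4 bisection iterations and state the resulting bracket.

s = -3 gives p = -68, negative; keep [-3, -2]
s = -2.5 gives p = -22.6875, negative; keep [-2.5, -2]
s = -2.25 gives p = -8.644531, negative; keep [-2.25, -2]
s = -2.125 gives p = -3.3303, negative; keep [-2.125, -2]

[-2.125, -2]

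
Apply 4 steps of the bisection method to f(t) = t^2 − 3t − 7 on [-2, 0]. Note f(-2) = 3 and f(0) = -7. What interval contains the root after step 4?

midpoint -1: f = -3 < 0 → [-2, -1]
midpoint -1.5: f = -0.25 < 0 → [-2, -1.5]
midpoint -1.75: f = 1.3125 > 0 → [-1.75, -1.5]
midpoint -1.625: f = 0.5156 > 0 → [-1.625, -1.5]

[-1.625, -1.5]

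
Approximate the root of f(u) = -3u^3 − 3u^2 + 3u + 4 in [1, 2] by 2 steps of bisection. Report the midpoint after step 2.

1.25

m = 1.5, f(m) = -8.375 (−); new bracket [1, 1.5]
m = 1.25, f(m) = -2.796875 (−); new bracket [1, 1.25]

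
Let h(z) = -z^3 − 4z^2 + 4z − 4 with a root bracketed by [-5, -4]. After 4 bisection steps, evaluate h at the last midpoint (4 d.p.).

midpoint -4.5: h = -11.875 < 0 → [-5, -4.5]
midpoint -4.75: h = -6.078125 < 0 → [-5, -4.75]
midpoint -4.875: h = -2.705078 < 0 → [-5, -4.875]
midpoint -4.9375: h = -0.8948 < 0 → [-5, -4.9375]

-0.8948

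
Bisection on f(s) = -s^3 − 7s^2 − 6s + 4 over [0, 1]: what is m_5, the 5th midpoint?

0.40625

midpoint 0.5: f = -0.875 < 0 → [0, 0.5]
midpoint 0.25: f = 2.046875 > 0 → [0.25, 0.5]
midpoint 0.375: f = 0.712891 > 0 → [0.375, 0.5]
midpoint 0.4375: f = -0.0486 < 0 → [0.375, 0.4375]
midpoint 0.40625: f = 0.3402 > 0 → [0.40625, 0.4375]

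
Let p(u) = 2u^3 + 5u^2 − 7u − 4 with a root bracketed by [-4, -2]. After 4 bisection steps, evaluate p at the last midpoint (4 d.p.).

m = -3, p(m) = 8 (+); new bracket [-4, -3]
m = -3.5, p(m) = -4 (−); new bracket [-3.5, -3]
m = -3.25, p(m) = 2.90625 (+); new bracket [-3.5, -3.25]
m = -3.375, p(m) = -0.3086 (−); new bracket [-3.375, -3.25]

-0.3086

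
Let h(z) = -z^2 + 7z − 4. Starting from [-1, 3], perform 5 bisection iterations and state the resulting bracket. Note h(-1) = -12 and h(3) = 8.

h(1) = 2 > 0, so the root lies in [-1, 1]
h(0) = -4 < 0, so the root lies in [0, 1]
h(0.5) = -0.75 < 0, so the root lies in [0.5, 1]
h(0.75) = 0.6875 > 0, so the root lies in [0.5, 0.75]
h(0.625) = -0.0156 < 0, so the root lies in [0.625, 0.75]

[0.625, 0.75]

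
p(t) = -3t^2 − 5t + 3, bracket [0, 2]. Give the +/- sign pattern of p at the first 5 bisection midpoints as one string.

--+++

m = 1, p(m) = -5 (−); new bracket [0, 1]
m = 0.5, p(m) = -0.25 (−); new bracket [0, 0.5]
m = 0.25, p(m) = 1.5625 (+); new bracket [0.25, 0.5]
m = 0.375, p(m) = 0.7031 (+); new bracket [0.375, 0.5]
m = 0.4375, p(m) = 0.2383 (+); new bracket [0.4375, 0.5]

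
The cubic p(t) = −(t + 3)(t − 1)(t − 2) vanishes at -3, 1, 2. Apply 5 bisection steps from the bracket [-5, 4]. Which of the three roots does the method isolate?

-3

t = -0.5 gives p = -9.375, negative; keep [-5, -0.5]
t = -2.75 gives p = -4.453125, negative; keep [-5, -2.75]
t = -3.875 gives p = 25.060547, positive; keep [-3.875, -2.75]
t = -3.3125 gives p = 7.1594, positive; keep [-3.3125, -2.75]
t = -3.03125 gives p = 0.6338, positive; keep [-3.03125, -2.75]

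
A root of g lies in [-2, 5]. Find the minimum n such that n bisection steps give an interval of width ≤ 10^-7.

Width after n steps is 7/2^n. Need 2^n ≥ 7/10^-7 = 70000000.
2^26 = 67108864 < 70000000 ≤ 2^27 = 134217728, so n = 27.

27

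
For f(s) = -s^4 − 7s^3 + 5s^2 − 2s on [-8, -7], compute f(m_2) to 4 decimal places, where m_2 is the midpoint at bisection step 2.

m = -7.5, f(m) = 85.3125 (+); new bracket [-8, -7.5]
m = -7.75, f(m) = -33.300781 (−); new bracket [-7.75, -7.5]

-33.3008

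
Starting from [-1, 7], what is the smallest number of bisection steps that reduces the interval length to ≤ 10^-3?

Width after n steps is 8/2^n. Need 2^n ≥ 8/10^-3 = 8000.
2^12 = 4096 < 8000 ≤ 2^13 = 8192, so n = 13.

13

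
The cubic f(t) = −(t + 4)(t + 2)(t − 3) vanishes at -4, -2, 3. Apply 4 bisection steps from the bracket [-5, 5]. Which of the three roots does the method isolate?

f(0) = 24 > 0, so the root lies in [0, 5]
f(2.5) = 14.625 > 0, so the root lies in [2.5, 5]
f(3.75) = -33.421875 < 0, so the root lies in [2.5, 3.75]
f(3.125) = -4.5645 < 0, so the root lies in [2.5, 3.125]

3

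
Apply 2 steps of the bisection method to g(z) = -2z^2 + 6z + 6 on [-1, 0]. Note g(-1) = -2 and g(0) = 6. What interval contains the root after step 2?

[-1, -0.75]

g(-0.5) = 2.5 > 0, so the root lies in [-1, -0.5]
g(-0.75) = 0.375 > 0, so the root lies in [-1, -0.75]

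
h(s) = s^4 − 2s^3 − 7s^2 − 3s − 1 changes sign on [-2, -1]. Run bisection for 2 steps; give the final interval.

[-1.75, -1.5]

h(-1.5) = -0.4375 < 0, so the root lies in [-2, -1.5]
h(-1.75) = 2.910156 > 0, so the root lies in [-1.75, -1.5]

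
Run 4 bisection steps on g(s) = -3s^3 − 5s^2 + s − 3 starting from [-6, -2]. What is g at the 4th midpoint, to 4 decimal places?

3.6094

s = -4 gives g = 105, positive; keep [-4, -2]
s = -3 gives g = 30, positive; keep [-3, -2]
s = -2.5 gives g = 10.125, positive; keep [-2.5, -2]
s = -2.25 gives g = 3.6094, positive; keep [-2.25, -2]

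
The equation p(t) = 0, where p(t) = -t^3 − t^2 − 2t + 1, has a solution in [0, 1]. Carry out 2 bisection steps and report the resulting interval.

[0.25, 0.5]

p(0.5) = -0.375 < 0, so the root lies in [0, 0.5]
p(0.25) = 0.421875 > 0, so the root lies in [0.25, 0.5]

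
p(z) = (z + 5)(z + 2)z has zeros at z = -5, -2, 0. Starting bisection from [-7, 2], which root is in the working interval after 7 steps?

-5

m = -2.5, p(m) = 3.125 (+); new bracket [-7, -2.5]
m = -4.75, p(m) = 3.265625 (+); new bracket [-7, -4.75]
m = -5.875, p(m) = -19.919922 (−); new bracket [-5.875, -4.75]
m = -5.3125, p(m) = -5.4993 (−); new bracket [-5.3125, -4.75]
m = -5.03125, p(m) = -0.4766 (−); new bracket [-5.03125, -4.75]
m = -4.890625, p(m) = 1.5462 (+); new bracket [-5.03125, -4.890625]
m = -4.9609375, p(m) = 0.5738 (+); new bracket [-5.03125, -4.9609375]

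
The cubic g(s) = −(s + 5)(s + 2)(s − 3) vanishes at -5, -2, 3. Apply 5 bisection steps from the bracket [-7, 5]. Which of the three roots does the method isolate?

3

m = -1, g(m) = 16 (+); new bracket [-1, 5]
m = 2, g(m) = 28 (+); new bracket [2, 5]
m = 3.5, g(m) = -23.375 (−); new bracket [2, 3.5]
m = 2.75, g(m) = 9.2031 (+); new bracket [2.75, 3.5]
m = 3.125, g(m) = -5.2051 (−); new bracket [2.75, 3.125]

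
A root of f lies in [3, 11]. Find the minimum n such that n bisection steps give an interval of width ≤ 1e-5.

20

Width after n steps is 8/2^n. Need 2^n ≥ 8/1e-5 = 800000.
2^19 = 524288 < 800000 ≤ 2^20 = 1048576, so n = 20.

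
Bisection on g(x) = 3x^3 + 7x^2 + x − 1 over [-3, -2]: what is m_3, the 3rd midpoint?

-2.125

x = -2.5 gives g = -6.625, negative; keep [-2.5, -2]
x = -2.25 gives g = -1.984375, negative; keep [-2.25, -2]
x = -2.125 gives g = -0.302734, negative; keep [-2.125, -2]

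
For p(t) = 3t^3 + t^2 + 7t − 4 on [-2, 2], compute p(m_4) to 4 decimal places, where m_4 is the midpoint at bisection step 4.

-2.1406

t = 0 gives p = -4, negative; keep [0, 2]
t = 1 gives p = 7, positive; keep [0, 1]
t = 0.5 gives p = 0.125, positive; keep [0, 0.5]
t = 0.25 gives p = -2.1406, negative; keep [0.25, 0.5]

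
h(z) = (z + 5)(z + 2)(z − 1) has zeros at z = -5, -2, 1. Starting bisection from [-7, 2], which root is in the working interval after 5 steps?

midpoint -2.5: h = 4.375 > 0 → [-7, -2.5]
midpoint -4.75: h = 3.953125 > 0 → [-7, -4.75]
midpoint -5.875: h = -23.310547 < 0 → [-5.875, -4.75]
midpoint -5.3125: h = -6.5344 < 0 → [-5.3125, -4.75]
midpoint -5.03125: h = -0.5713 < 0 → [-5.03125, -4.75]

-5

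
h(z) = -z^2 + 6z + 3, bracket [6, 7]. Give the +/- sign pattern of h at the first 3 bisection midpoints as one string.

-++

h(6.5) = -0.25 < 0, so the root lies in [6, 6.5]
h(6.25) = 1.4375 > 0, so the root lies in [6.25, 6.5]
h(6.375) = 0.609375 > 0, so the root lies in [6.375, 6.5]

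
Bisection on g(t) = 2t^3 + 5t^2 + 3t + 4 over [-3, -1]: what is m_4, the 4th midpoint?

-2.125

t = -2 gives g = 2, positive; keep [-3, -2]
t = -2.5 gives g = -3.5, negative; keep [-2.5, -2]
t = -2.25 gives g = -0.21875, negative; keep [-2.25, -2]
t = -2.125 gives g = 1.0117, positive; keep [-2.25, -2.125]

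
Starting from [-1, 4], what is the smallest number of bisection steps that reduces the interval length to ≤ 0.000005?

20

Width after n steps is 5/2^n. Need 2^n ≥ 5/0.000005 = 1000000.
2^19 = 524288 < 1000000 ≤ 2^20 = 1048576, so n = 20.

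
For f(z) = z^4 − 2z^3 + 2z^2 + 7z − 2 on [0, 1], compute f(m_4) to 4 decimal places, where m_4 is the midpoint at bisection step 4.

0.3313

f(0.5) = 1.8125 > 0, so the root lies in [0, 0.5]
f(0.25) = -0.152344 < 0, so the root lies in [0.25, 0.5]
f(0.375) = 0.820557 > 0, so the root lies in [0.25, 0.375]
f(0.3125) = 0.3313 > 0, so the root lies in [0.25, 0.3125]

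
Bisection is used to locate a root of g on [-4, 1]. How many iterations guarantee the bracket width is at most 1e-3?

Width after n steps is 5/2^n. Need 2^n ≥ 5/1e-3 = 5000.
2^12 = 4096 < 5000 ≤ 2^13 = 8192, so n = 13.

13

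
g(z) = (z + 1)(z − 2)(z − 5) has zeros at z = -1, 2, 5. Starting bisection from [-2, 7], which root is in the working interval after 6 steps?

m = 2.5, g(m) = -4.375 (−); new bracket [2.5, 7]
m = 4.75, g(m) = -3.953125 (−); new bracket [4.75, 7]
m = 5.875, g(m) = 23.310547 (+); new bracket [4.75, 5.875]
m = 5.3125, g(m) = 6.5344 (+); new bracket [4.75, 5.3125]
m = 5.03125, g(m) = 0.5713 (+); new bracket [4.75, 5.03125]
m = 4.890625, g(m) = -1.8624 (−); new bracket [4.890625, 5.03125]

5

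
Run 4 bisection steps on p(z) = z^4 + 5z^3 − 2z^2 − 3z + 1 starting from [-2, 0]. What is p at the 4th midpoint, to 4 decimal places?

-0.6697

p(-1) = -2 < 0, so the root lies in [-1, 0]
p(-0.5) = 1.4375 > 0, so the root lies in [-1, -0.5]
p(-0.75) = 0.332031 > 0, so the root lies in [-1, -0.75]
p(-0.875) = -0.6697 < 0, so the root lies in [-0.875, -0.75]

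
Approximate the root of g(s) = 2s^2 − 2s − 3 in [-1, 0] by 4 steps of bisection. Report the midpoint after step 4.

-0.8125

m = -0.5, g(m) = -1.5 (−); new bracket [-1, -0.5]
m = -0.75, g(m) = -0.375 (−); new bracket [-1, -0.75]
m = -0.875, g(m) = 0.28125 (+); new bracket [-0.875, -0.75]
m = -0.8125, g(m) = -0.0547 (−); new bracket [-0.875, -0.8125]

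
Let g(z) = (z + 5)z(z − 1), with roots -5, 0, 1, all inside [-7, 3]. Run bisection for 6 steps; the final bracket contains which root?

m = -2, g(m) = 18 (+); new bracket [-7, -2]
m = -4.5, g(m) = 12.375 (+); new bracket [-7, -4.5]
m = -5.75, g(m) = -29.109375 (−); new bracket [-5.75, -4.5]
m = -5.125, g(m) = -3.9238 (−); new bracket [-5.125, -4.5]
m = -4.8125, g(m) = 5.2449 (+); new bracket [-5.125, -4.8125]
m = -4.96875, g(m) = 0.9268 (+); new bracket [-5.125, -4.96875]

-5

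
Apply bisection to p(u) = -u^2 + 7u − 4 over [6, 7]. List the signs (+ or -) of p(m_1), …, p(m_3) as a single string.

-+-

u = 6.5 gives p = -0.75, negative; keep [6, 6.5]
u = 6.25 gives p = 0.6875, positive; keep [6.25, 6.5]
u = 6.375 gives p = -0.015625, negative; keep [6.25, 6.375]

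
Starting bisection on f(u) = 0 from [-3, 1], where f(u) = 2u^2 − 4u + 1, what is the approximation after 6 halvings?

0.3125

f(-1) = 7 > 0, so the root lies in [-1, 1]
f(0) = 1 > 0, so the root lies in [0, 1]
f(0.5) = -0.5 < 0, so the root lies in [0, 0.5]
f(0.25) = 0.125 > 0, so the root lies in [0.25, 0.5]
f(0.375) = -0.2188 < 0, so the root lies in [0.25, 0.375]
f(0.3125) = -0.0547 < 0, so the root lies in [0.25, 0.3125]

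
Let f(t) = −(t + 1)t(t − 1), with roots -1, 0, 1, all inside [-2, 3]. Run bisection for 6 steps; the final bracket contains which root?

f(0.5) = 0.375 > 0, so the root lies in [0.5, 3]
f(1.75) = -3.609375 < 0, so the root lies in [0.5, 1.75]
f(1.125) = -0.298828 < 0, so the root lies in [0.5, 1.125]
f(0.8125) = 0.2761 > 0, so the root lies in [0.8125, 1.125]
f(0.96875) = 0.0596 > 0, so the root lies in [0.96875, 1.125]
f(1.046875) = -0.1004 < 0, so the root lies in [0.96875, 1.046875]

1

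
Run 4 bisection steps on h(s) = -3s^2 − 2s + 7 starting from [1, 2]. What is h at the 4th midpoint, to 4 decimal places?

0.3945

midpoint 1.5: h = -2.75 < 0 → [1, 1.5]
midpoint 1.25: h = -0.1875 < 0 → [1, 1.25]
midpoint 1.125: h = 0.953125 > 0 → [1.125, 1.25]
midpoint 1.1875: h = 0.3945 > 0 → [1.1875, 1.25]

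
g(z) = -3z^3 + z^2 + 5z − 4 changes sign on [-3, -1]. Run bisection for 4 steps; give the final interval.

[-1.5, -1.375]

m = -2, g(m) = 14 (+); new bracket [-2, -1]
m = -1.5, g(m) = 0.875 (+); new bracket [-1.5, -1]
m = -1.25, g(m) = -2.828125 (−); new bracket [-1.5, -1.25]
m = -1.375, g(m) = -1.1855 (−); new bracket [-1.5, -1.375]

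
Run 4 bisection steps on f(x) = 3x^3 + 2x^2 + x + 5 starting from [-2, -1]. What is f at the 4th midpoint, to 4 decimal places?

m = -1.5, f(m) = -2.125 (−); new bracket [-1.5, -1]
m = -1.25, f(m) = 1.015625 (+); new bracket [-1.5, -1.25]
m = -1.375, f(m) = -0.392578 (−); new bracket [-1.375, -1.25]
m = -1.3125, f(m) = 0.3499 (+); new bracket [-1.375, -1.3125]

0.3499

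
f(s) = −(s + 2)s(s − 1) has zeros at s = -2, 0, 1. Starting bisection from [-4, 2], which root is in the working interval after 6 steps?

f(-1) = -2 < 0, so the root lies in [-4, -1]
f(-2.5) = 4.375 > 0, so the root lies in [-2.5, -1]
f(-1.75) = -1.203125 < 0, so the root lies in [-2.5, -1.75]
f(-2.125) = 0.8301 > 0, so the root lies in [-2.125, -1.75]
f(-1.9375) = -0.3557 < 0, so the root lies in [-2.125, -1.9375]
f(-2.03125) = 0.1924 > 0, so the root lies in [-2.03125, -1.9375]

-2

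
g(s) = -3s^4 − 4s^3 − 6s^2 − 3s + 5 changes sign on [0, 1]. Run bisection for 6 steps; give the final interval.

g(0.5) = 1.3125 > 0, so the root lies in [0.5, 1]
g(0.75) = -3.261719 < 0, so the root lies in [0.5, 0.75]
g(0.625) = -0.653076 < 0, so the root lies in [0.5, 0.625]
g(0.5625) = 0.4018 > 0, so the root lies in [0.5625, 0.625]
g(0.59375) = -0.1066 < 0, so the root lies in [0.5625, 0.59375]
g(0.578125) = 0.1522 > 0, so the root lies in [0.578125, 0.59375]

[0.578125, 0.59375]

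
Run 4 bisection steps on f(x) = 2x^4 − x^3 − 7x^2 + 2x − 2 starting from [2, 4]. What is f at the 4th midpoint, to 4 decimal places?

f(3) = 76 > 0, so the root lies in [2, 3]
f(2.5) = 21.75 > 0, so the root lies in [2, 2.5]
f(2.25) = 6.929688 > 0, so the root lies in [2, 2.25]
f(2.125) = 1.8267 > 0, so the root lies in [2, 2.125]

1.8267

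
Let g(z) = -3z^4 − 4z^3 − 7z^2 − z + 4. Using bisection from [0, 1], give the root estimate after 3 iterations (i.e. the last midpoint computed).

midpoint 0.5: g = 1.0625 > 0 → [0.5, 1]
midpoint 0.75: g = -3.324219 < 0 → [0.5, 0.75]
midpoint 0.625: g = -0.793701 < 0 → [0.5, 0.625]

0.625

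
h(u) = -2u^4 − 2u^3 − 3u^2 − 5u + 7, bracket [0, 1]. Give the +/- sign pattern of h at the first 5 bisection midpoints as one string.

++---

midpoint 0.5: h = 3.375 > 0 → [0.5, 1]
midpoint 0.75: h = 0.085938 > 0 → [0.75, 1]
midpoint 0.875: h = -2.184082 < 0 → [0.75, 0.875]
midpoint 0.8125: h = -0.9873 < 0 → [0.75, 0.8125]
midpoint 0.78125: h = -0.436 < 0 → [0.75, 0.78125]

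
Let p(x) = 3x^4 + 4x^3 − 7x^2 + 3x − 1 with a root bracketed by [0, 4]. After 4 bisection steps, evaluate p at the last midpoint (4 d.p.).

-0.0508

midpoint 2: p = 57 > 0 → [0, 2]
midpoint 1: p = 2 > 0 → [0, 1]
midpoint 0.5: p = -0.5625 < 0 → [0.5, 1]
midpoint 0.75: p = -0.0508 < 0 → [0.75, 1]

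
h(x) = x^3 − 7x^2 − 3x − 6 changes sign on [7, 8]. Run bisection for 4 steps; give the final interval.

[7.5, 7.5625]

x = 7.5 gives h = -0.375, negative; keep [7.5, 8]
x = 7.75 gives h = 15.796875, positive; keep [7.5, 7.75]
x = 7.625 gives h = 7.462891, positive; keep [7.5, 7.625]
x = 7.5625 gives h = 3.4827, positive; keep [7.5, 7.5625]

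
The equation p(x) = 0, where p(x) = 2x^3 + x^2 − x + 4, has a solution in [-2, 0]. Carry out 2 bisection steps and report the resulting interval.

x = -1 gives p = 4, positive; keep [-2, -1]
x = -1.5 gives p = 1, positive; keep [-2, -1.5]

[-2, -1.5]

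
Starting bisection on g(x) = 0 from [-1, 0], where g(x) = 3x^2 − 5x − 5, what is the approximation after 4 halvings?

-0.6875

g(-0.5) = -1.75 < 0, so the root lies in [-1, -0.5]
g(-0.75) = 0.4375 > 0, so the root lies in [-0.75, -0.5]
g(-0.625) = -0.703125 < 0, so the root lies in [-0.75, -0.625]
g(-0.6875) = -0.1445 < 0, so the root lies in [-0.75, -0.6875]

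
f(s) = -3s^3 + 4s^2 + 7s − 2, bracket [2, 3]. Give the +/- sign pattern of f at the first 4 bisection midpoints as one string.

--++

f(2.5) = -6.375 < 0, so the root lies in [2, 2.5]
f(2.25) = -0.171875 < 0, so the root lies in [2, 2.25]
f(2.125) = 2.150391 > 0, so the root lies in [2.125, 2.25]
f(2.1875) = 1.0505 > 0, so the root lies in [2.1875, 2.25]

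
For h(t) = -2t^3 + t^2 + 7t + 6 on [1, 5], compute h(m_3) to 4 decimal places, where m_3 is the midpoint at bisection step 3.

-1.5000

midpoint 3: h = -18 < 0 → [1, 3]
midpoint 2: h = 8 > 0 → [2, 3]
midpoint 2.5: h = -1.5 < 0 → [2, 2.5]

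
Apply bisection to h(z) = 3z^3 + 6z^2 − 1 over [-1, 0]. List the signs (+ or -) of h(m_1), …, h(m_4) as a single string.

+---

z = -0.5 gives h = 0.125, positive; keep [-0.5, 0]
z = -0.25 gives h = -0.671875, negative; keep [-0.5, -0.25]
z = -0.375 gives h = -0.314453, negative; keep [-0.5, -0.375]
z = -0.4375 gives h = -0.1028, negative; keep [-0.5, -0.4375]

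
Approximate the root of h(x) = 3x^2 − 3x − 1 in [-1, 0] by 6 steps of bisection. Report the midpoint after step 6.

-0.265625

midpoint -0.5: h = 1.25 > 0 → [-0.5, 0]
midpoint -0.25: h = -0.0625 < 0 → [-0.5, -0.25]
midpoint -0.375: h = 0.546875 > 0 → [-0.375, -0.25]
midpoint -0.3125: h = 0.2305 > 0 → [-0.3125, -0.25]
midpoint -0.28125: h = 0.0811 > 0 → [-0.28125, -0.25]
midpoint -0.265625: h = 0.0085 > 0 → [-0.265625, -0.25]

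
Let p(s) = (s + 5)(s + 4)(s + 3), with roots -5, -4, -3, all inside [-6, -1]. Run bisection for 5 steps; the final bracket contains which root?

m = -3.5, p(m) = -0.375 (−); new bracket [-3.5, -1]
m = -2.25, p(m) = 3.609375 (+); new bracket [-3.5, -2.25]
m = -2.875, p(m) = 0.298828 (+); new bracket [-3.5, -2.875]
m = -3.1875, p(m) = -0.2761 (−); new bracket [-3.1875, -2.875]
m = -3.03125, p(m) = -0.0596 (−); new bracket [-3.03125, -2.875]

-3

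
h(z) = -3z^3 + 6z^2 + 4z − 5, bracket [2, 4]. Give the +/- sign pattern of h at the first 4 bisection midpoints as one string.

m = 3, h(m) = -20 (−); new bracket [2, 3]
m = 2.5, h(m) = -4.375 (−); new bracket [2, 2.5]
m = 2.25, h(m) = 0.203125 (+); new bracket [2.25, 2.5]
m = 2.375, h(m) = -1.8457 (−); new bracket [2.25, 2.375]

--+-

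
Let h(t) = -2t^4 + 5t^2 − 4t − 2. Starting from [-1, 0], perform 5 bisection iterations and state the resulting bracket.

m = -0.5, h(m) = 1.125 (+); new bracket [-0.5, 0]
m = -0.25, h(m) = -0.695312 (−); new bracket [-0.5, -0.25]
m = -0.375, h(m) = 0.163574 (+); new bracket [-0.375, -0.25]
m = -0.3125, h(m) = -0.2808 (−); new bracket [-0.375, -0.3125]
m = -0.34375, h(m) = -0.0621 (−); new bracket [-0.375, -0.34375]

[-0.375, -0.34375]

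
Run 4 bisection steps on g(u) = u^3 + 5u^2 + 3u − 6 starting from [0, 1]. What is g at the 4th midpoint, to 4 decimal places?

0.2747

midpoint 0.5: g = -3.125 < 0 → [0.5, 1]
midpoint 0.75: g = -0.515625 < 0 → [0.75, 1]
midpoint 0.875: g = 1.123047 > 0 → [0.75, 0.875]
midpoint 0.8125: g = 0.2747 > 0 → [0.75, 0.8125]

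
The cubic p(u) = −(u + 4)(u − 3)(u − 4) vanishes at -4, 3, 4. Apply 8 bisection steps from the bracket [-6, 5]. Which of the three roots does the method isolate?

-4

u = -0.5 gives p = -55.125, negative; keep [-6, -0.5]
u = -3.25 gives p = -33.984375, negative; keep [-6, -3.25]
u = -4.625 gives p = 41.103516, positive; keep [-4.625, -3.25]
u = -3.9375 gives p = -3.4417, negative; keep [-4.625, -3.9375]
u = -4.28125 gives p = 16.9588, positive; keep [-4.28125, -3.9375]
u = -4.109375 gives p = 6.3058, positive; keep [-4.109375, -3.9375]
u = -4.0234375 gives p = 1.3208, positive; keep [-4.0234375, -3.9375]
u = -3.98046875 gives p = -1.088, negative; keep [-4.0234375, -3.98046875]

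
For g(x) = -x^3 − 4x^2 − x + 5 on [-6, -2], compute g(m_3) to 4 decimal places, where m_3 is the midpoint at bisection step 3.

2.3750

x = -4 gives g = 9, positive; keep [-4, -2]
x = -3 gives g = -1, negative; keep [-4, -3]
x = -3.5 gives g = 2.375, positive; keep [-3.5, -3]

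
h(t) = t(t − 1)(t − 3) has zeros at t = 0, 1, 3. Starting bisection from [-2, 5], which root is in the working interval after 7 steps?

3

m = 1.5, h(m) = -1.125 (−); new bracket [1.5, 5]
m = 3.25, h(m) = 1.828125 (+); new bracket [1.5, 3.25]
m = 2.375, h(m) = -2.041016 (−); new bracket [2.375, 3.25]
m = 2.8125, h(m) = -0.9558 (−); new bracket [2.8125, 3.25]
m = 3.03125, h(m) = 0.1924 (+); new bracket [2.8125, 3.03125]
m = 2.921875, h(m) = -0.4387 (−); new bracket [2.921875, 3.03125]
m = 2.9765625, h(m) = -0.1379 (−); new bracket [2.9765625, 3.03125]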